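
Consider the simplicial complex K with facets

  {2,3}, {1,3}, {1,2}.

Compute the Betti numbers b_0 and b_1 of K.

Take the total order 1 < 2 < 3 on the vertex set. Then K (dimension 1) consists of the simplices:

  0-simplices (3): [1], [2], [3]
  1-simplices (3): [1,2], [1,3], [2,3]

Hence C_0 ≅ Z^3, C_1 ≅ Z^3.

The boundary map ∂_1: C_1 → C_0 maps an edge to its endpoints' difference, ∂[p,q] = q − p. For instance
  ∂[2,3] = [3] − [2].
The 3×3 boundary matrix has rank 2 and Smith normal form diag(1,1).

Now H_k = ker ∂_k / im ∂_{k+1}, so:

  H_0: rank C_0 − rank ∂_1 = 3 − 2 = 1, and the invariant factors of ∂_1 are all 1, so H_0 ≅ Z.
  H_1: rank ker ∂_1 − rank ∂_2 = (3 − 2) − 0 = 1, and there is no ∂_2, so H_1 ≅ Z.

As a check, the Euler characteristic is 3 − 3 = 0, which agrees with 1 − 1 = 0.

Hence the Betti numbers are b_0 = 1, b_1 = 1.

b_0 = 1, b_1 = 1.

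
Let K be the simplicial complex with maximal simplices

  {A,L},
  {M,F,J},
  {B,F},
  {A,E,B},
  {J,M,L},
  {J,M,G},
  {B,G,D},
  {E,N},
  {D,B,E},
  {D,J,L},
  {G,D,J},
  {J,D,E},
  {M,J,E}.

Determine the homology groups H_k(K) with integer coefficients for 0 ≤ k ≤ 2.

H_0 = Z,  H_1 = Z^2,  H_2 = 0.

Take the total order A < B < D < E < F < G < J < L < M < N on the vertex set. Then K (dimension 2) consists of the simplices:

  0-simplices (10): A, B, D, E, F, G, J, L, M, N
  1-simplices (21): AB, AE, AL, BD, BE, BF, BG, DE, DG, DJ, DL, EJ, EM, EN, FJ, FM, GJ, GM, JL, JM, LM
  2-simplices (10): ABE, BDE, BDG, DEJ, DGJ, DJL, EJM, FJM, GJM, JLM

giving chain groups C_0 ≅ Z^10, C_1 ≅ Z^21, C_2 ≅ Z^10.

The boundary map ∂_1: C_1 → C_0 maps an edge to its endpoints' difference, ∂[p,q] = q − p.
The 10×21 boundary matrix has rank 9 and Smith normal form diag(1,1,1,1,1,1,1,1,1).

Boundary ∂_2: C_2 → C_1 maps a triangle to the signed sum of its edges. For instance
  ∂FJM = JM − FM + FJ,
  ∂BDG = DG − BG + BD.
The 21×10 boundary matrix has rank 10 and Smith normal form diag(1,1,1,1,1,1,1,1,1,1).

Now H_k = ker ∂_k / im ∂_{k+1}, so:

  H_0: rank C_0 − rank ∂_1 = 10 − 9 = 1, and the invariant factors of ∂_1 are all 1, so H_0 ≅ Z.
  H_1: rank ker ∂_1 − rank ∂_2 = (21 − 9) − 10 = 2, and the invariant factors of ∂_2 are all 1, so H_1 ≅ Z^2.
  H_2: rank ker ∂_2 − rank ∂_3 = (10 − 10) − 0 = 0, and there is no ∂_3, so H_2 ≅ 0.

As a check, the Euler characteristic is 10 − 21 + 10 = -1, which agrees with 1 − 2 + 0 = -1.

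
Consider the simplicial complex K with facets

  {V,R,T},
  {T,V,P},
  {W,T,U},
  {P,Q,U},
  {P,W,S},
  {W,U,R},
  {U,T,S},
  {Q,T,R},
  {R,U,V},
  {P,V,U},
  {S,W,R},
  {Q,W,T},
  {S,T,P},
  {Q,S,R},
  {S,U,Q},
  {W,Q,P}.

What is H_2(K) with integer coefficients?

Fix the vertex order P < Q < R < S < T < U < V < W and write every simplex with vertices in increasing order. Then dim K = 2 and the simplices of K are:

  0-simplices (8): P, Q, R, S, T, U, V, W
  1-simplices (24): PQ, PS, PT, PU, PV, PW, QR, QS, QT, QU, QW, RS, RT, RU, RV, RW, ST, SU, SW, TU, TV, TW, UV, UW
  2-simplices (16): PQU, PQW, PST, PSW, PTV, PUV, QRS, QRT, QSU, QTW, RSW, RTV, RUV, RUW, STU, TUW

giving chain groups C_0 ≅ Z^8, C_1 ≅ Z^24, C_2 ≅ Z^16.

∂_1: C_1 → C_0 is given by ∂[p,q] = [q] − [p]. For instance
  ∂RV = V − R.
As a 8×24 matrix over Z this has rank 7, with invariant factors (1,1,1,1,1,1,1).

∂_2: C_2 → C_1 acts by ∂[p,q,r] = [q,r] − [p,r] + [p,q]. For instance
  ∂RTV = TV − RV + RT,
  ∂PTV = TV − PV + PT.
This gives a 24×16 integer matrix of rank 15; reducing to Smith normal form yields diagonal entries (1,1,1,1,1,1,1,1,1,1,1,1,1,1,1).

Reading off H_k = ker ∂_k / im ∂_{k+1}:

  H_2: rank ker ∂_2 − rank ∂_3 = (16 − 15) − 0 = 1, and there is no ∂_3, so H_2 = Z.

(K is a triangulation of the torus T^2.)

H_2 = Z.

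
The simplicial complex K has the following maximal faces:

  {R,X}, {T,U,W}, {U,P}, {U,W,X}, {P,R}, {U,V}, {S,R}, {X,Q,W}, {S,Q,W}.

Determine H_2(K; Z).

H_2 ≅ 0.

We work with the vertex ordering P < Q < R < S < T < U < V < W < X. The simplices of K, each written with vertices in increasing order, are:

  0-simplices (9): P, Q, R, S, T, U, V, W, X
  1-simplices (14): PR, PU, QS, QW, QX, RS, RX, SW, TU, TW, UV, UW, UX, WX
  2-simplices (4): QSW, QWX, TUW, UWX

so the chain groups are C_0 ≅ Z^9, C_1 ≅ Z^14, C_2 ≅ Z^4.

The boundary map ∂_1: C_1 → C_0 maps an edge to its endpoints' difference, ∂[p,q] = q − p. For instance
  ∂QS = S − Q.
As a 9×14 matrix over Z this has rank 8, with invariant factors (1,1,1,1,1,1,1,1).

∂_2: C_2 → C_1 acts by ∂[p,q,r] = [q,r] − [p,r] + [p,q]. For instance
  ∂QSW = SW − QW + QS,
  ∂UWX = WX − UX + UW.
The resulting 14×4 matrix has rank 4, and its Smith normal form has invariant factors (1,1,1,1).

Now H_k = ker ∂_k / im ∂_{k+1}, so:

  H_2: rank ker ∂_2 − rank ∂_3 = (4 − 4) − 0 = 0, and there is no ∂_3, so H_2 ≅ 0.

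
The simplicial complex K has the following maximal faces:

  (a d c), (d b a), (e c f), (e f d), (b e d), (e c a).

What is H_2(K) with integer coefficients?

Fix the vertex order a < b < c < d < e < f and write every simplex with vertices in increasing order. Then dim K = 2 and the simplices of K are:

  0-simplices (6): a, b, c, d, e, f
  1-simplices (12): ab, ac, ad, ae, bd, be, cd, ce, cf, de, df, ef
  2-simplices (6): abd, acd, ace, bde, cef, def

giving chain groups C_0 ≅ Z^6, C_1 ≅ Z^12, C_2 ≅ Z^6.

∂_1: C_1 → C_0 sends each edge [p,q] (with p < q) to q − p.
The 6×12 boundary matrix has rank 5 and Smith normal form diag(1,1,1,1,1).

The boundary map ∂_2: C_2 → C_1 sends each 2-simplex [p,q,r] to [q,r] − [p,r] + [p,q]. For instance
  ∂def = ef − df + de,
  ∂abd = bd − ad + ab.
This gives a 12×6 integer matrix of rank 6; reducing to Smith normal form yields diagonal entries (1,1,1,1,1,1).

Reading off H_k = ker ∂_k / im ∂_{k+1}:

  H_2: rank ker ∂_2 − rank ∂_3 = (6 − 6) − 0 = 0, and there is no ∂_3, so H_2 = 0.

H_2 = 0.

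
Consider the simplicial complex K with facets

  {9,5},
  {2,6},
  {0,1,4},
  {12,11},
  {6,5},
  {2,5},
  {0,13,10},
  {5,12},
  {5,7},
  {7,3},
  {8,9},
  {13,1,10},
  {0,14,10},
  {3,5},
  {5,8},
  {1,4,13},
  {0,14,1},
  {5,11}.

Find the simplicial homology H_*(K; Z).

Order the vertices as 0 < 1 < 2 < 3 < 4 < 5 < 6 < 7 < 8 < 9 < 10 < 11 < 12 < 13 < 14. Listing each simplex with vertices in this order, K has dimension 2 with simplices:

  0-simplices (15): [0], [1], [2], [3], [4], [5], [6], [7], [8], [9], [10], [11], [12], [13], [14]
  1-simplices (24): (24 of them)
  2-simplices (6): [0,1,4], [0,1,14], [0,10,13], [0,10,14], [1,4,13], [1,10,13]

so the chain groups are C_0 ≅ Z^15, C_1 ≅ Z^24, C_2 ≅ Z^6.

∂_1: C_1 → C_0 maps an edge to its endpoints' difference, ∂[p,q] = q − p.
This gives a 15×24 integer matrix of rank 13; reducing to Smith normal form yields diagonal entries (1,1,1,1,1,1,1,1,1,1,1,1,1).

Boundary ∂_2: C_2 → C_1 acts by ∂[p,q,r] = [q,r] − [p,r] + [p,q]. For instance
  ∂[0,10,13] = [10,13] − [0,13] + [0,10],
  ∂[1,10,13] = [10,13] − [1,13] + [1,10].
The resulting 24×6 matrix has rank 6, and its Smith normal form has invariant factors (1,1,1,1,1,1).

Reading off H_k = ker ∂_k / im ∂_{k+1}:

  H_0: rank C_0 − rank ∂_1 = 15 − 13 = 2, and the invariant factors of ∂_1 are all 1, so H_0 = Z^2.
  H_1: rank ker ∂_1 − rank ∂_2 = (24 − 13) − 6 = 5, and the invariant factors of ∂_2 are all 1, so H_1 = Z^5.
  H_2: rank ker ∂_2 − rank ∂_3 = (6 − 6) − 0 = 0, and there is no ∂_3, so H_2 = 0.

(K is a triangulation of the disjoint union of the cylinder S^1 x I and a wedge of 4 circles.)

H_0 = Z^2,  H_1 = Z^5,  H_2 = 0.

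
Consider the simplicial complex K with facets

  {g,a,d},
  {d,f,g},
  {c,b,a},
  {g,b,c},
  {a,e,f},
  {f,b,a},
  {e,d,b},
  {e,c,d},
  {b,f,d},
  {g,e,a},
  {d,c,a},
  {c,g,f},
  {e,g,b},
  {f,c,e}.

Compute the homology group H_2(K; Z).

H_2 ≅ Z.

Fix the vertex order a < b < c < d < e < f < g and write every simplex with vertices in increasing order. Then dim K = 2 and the simplices of K are:

  0-simplices (7): a, b, c, d, e, f, g
  1-simplices (21): ab, ac, ad, ae, af, ag, bc, bd, be, bf, bg, cd, ce, cf, cg, de, df, dg, ef, eg, fg
  2-simplices (14): abc, abf, acd, adg, aef, aeg, bcg, bde, bdf, beg, cde, cef, cfg, dfg

giving chain groups C_0 ≅ Z^7, C_1 ≅ Z^21, C_2 ≅ Z^14.

Boundary ∂_1: C_1 → C_0 is given by ∂[p,q] = [q] − [p]. For instance
  ∂eg = g − e.
This gives a 7×21 integer matrix of rank 6; reducing to Smith normal form yields diagonal entries (1,1,1,1,1,1).

∂_2: C_2 → C_1 sends each 2-simplex [p,q,r] to [q,r] − [p,r] + [p,q]. For instance
  ∂abf = bf − af + ab,
  ∂cde = de − ce + cd.
This gives a 21×14 integer matrix of rank 13; reducing to Smith normal form yields diagonal entries (1,1,1,1,1,1,1,1,1,1,1,1,1).

Now H_k = ker ∂_k / im ∂_{k+1}, so:

  H_2: rank ker ∂_2 − rank ∂_3 = (14 − 13) − 0 = 1, and there is no ∂_3, so H_2 ≅ Z.

(K is a triangulation of the torus T^2.)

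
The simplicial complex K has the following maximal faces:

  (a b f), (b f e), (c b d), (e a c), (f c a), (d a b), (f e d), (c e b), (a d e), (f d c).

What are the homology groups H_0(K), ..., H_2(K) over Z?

H_0 = Z,  H_1 = Z/2Z,  H_2 = 0.

We work with the vertex ordering a < b < c < d < e < f. The simplices of K, each written with vertices in increasing order, are:

  0-simplices (6): a, b, c, d, e, f
  1-simplices (15): ab, ac, ad, ae, af, bc, bd, be, bf, cd, ce, cf, de, df, ef
  2-simplices (10): abd, abf, ace, acf, ade, bcd, bce, bef, cdf, def

so the chain groups are C_0 ≅ Z^6, C_1 ≅ Z^15, C_2 ≅ Z^10.

Boundary ∂_1: C_1 → C_0 sends each edge [p,q] (with p < q) to q − p.
The 6×15 boundary matrix has rank 5 and Smith normal form diag(1,1,1,1,1).

Boundary ∂_2: C_2 → C_1 maps a triangle to the signed sum of its edges. For instance
  ∂cdf = df − cf + cd,
  ∂abd = bd − ad + ab.
This gives a 15×10 integer matrix of rank 10; reducing to Smith normal form yields diagonal entries (1,1,1,1,1,1,1,1,1,2).

Reading off H_k = ker ∂_k / im ∂_{k+1}:

  H_0: rank C_0 − rank ∂_1 = 6 − 5 = 1, and the invariant factors of ∂_1 are all 1, so H_0 = Z.
  H_1: rank ker ∂_1 − rank ∂_2 = (15 − 5) − 10 = 0, and ∂_2 has invariant factor 2 > 1, so H_1 = Z/2Z.
  H_2: rank ker ∂_2 − rank ∂_3 = (10 − 10) − 0 = 0, and there is no ∂_3, so H_2 = 0.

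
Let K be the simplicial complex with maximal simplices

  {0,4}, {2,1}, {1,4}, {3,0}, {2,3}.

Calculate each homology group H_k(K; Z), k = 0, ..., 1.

We work with the vertex ordering 0 < 1 < 2 < 3 < 4. The simplices of K, each written with vertices in increasing order, are:

  0-simplices (5): [0], [1], [2], [3], [4]
  1-simplices (5): [0,3], [0,4], [1,2], [1,4], [2,3]

so the chain groups are C_0 ≅ Z^5, C_1 ≅ Z^5.

The boundary map ∂_1: C_1 → C_0 is given by ∂[p,q] = [q] − [p]. For instance
  ∂[1,2] = [2] − [1].
The 5×5 boundary matrix has rank 4 and Smith normal form diag(1,1,1,1).

Computing H_k = (kernel of ∂_k) / (image of ∂_{k+1}):

  H_0: rank C_0 − rank ∂_1 = 5 − 4 = 1, and the invariant factors of ∂_1 are all 1, so H_0 ≅ Z.
  H_1: rank ker ∂_1 − rank ∂_2 = (5 − 4) − 0 = 1, and there is no ∂_2, so H_1 ≅ Z.

As a check, the Euler characteristic is 5 − 5 = 0, which agrees with 1 − 1 = 0.
(K is a triangulation of the circle S^1.)

H_0 = Z,  H_1 = Z.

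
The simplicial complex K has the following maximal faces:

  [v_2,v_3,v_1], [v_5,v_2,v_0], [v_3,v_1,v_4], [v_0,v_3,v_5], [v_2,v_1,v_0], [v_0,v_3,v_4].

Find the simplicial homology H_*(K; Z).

H_0 ≅ Z,  H_1 ≅ Z,  H_2 = 0.

We work with the vertex ordering v_0 < v_1 < v_2 < v_3 < v_4 < v_5. The simplices of K, each written with vertices in increasing order, are:

  0-simplices (6): [v_0], [v_1], [v_2], [v_3], [v_4], [v_5]
  1-simplices (12): [v_0,v_1], [v_0,v_2], [v_0,v_3], [v_0,v_4], [v_0,v_5], [v_1,v_2], [v_1,v_3], [v_1,v_4], [v_2,v_3], [v_2,v_5], [v_3,v_4], [v_3,v_5]
  2-simplices (6): [v_0,v_1,v_2], [v_0,v_2,v_5], [v_0,v_3,v_4], [v_0,v_3,v_5], [v_1,v_2,v_3], [v_1,v_3,v_4]

giving chain groups C_0 ≅ Z^6, C_1 ≅ Z^12, C_2 ≅ Z^6.

Boundary ∂_1: C_1 → C_0 maps an edge to its endpoints' difference, ∂[p,q] = q − p. For instance
  ∂[v_0,v_1] = [v_1] − [v_0].
The resulting 6×12 matrix has rank 5, and its Smith normal form has invariant factors (1,1,1,1,1).

Boundary ∂_2: C_2 → C_1 maps a triangle to the signed sum of its edges. For instance
  ∂[v_0,v_3,v_5] = [v_3,v_5] − [v_0,v_5] + [v_0,v_3],
  ∂[v_1,v_2,v_3] = [v_2,v_3] − [v_1,v_3] + [v_1,v_2].
The resulting 12×6 matrix has rank 6, and its Smith normal form has invariant factors (1,1,1,1,1,1).

Reading off H_k = ker ∂_k / im ∂_{k+1}:

  H_0: rank C_0 − rank ∂_1 = 6 − 5 = 1, and the invariant factors of ∂_1 are all 1, so H_0 ≅ Z.
  H_1: rank ker ∂_1 − rank ∂_2 = (12 − 5) − 6 = 1, and the invariant factors of ∂_2 are all 1, so H_1 ≅ Z.
  H_2: rank ker ∂_2 − rank ∂_3 = (6 − 6) − 0 = 0, and there is no ∂_3, so H_2 ≅ 0.

(K is a triangulation of the cylinder S^1 x I.)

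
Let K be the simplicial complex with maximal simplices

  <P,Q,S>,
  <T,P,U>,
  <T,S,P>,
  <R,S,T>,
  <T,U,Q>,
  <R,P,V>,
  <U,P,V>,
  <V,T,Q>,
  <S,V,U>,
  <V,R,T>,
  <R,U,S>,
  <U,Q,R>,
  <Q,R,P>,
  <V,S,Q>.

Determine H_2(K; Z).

Take the total order P < Q < R < S < T < U < V on the vertex set. Then K (dimension 2) consists of the simplices:

  0-simplices (7): P, Q, R, S, T, U, V
  1-simplices (21): PQ, PR, PS, PT, PU, PV, QR, QS, QT, QU, QV, RS, RT, RU, RV, ST, SU, SV, TU, TV, UV
  2-simplices (14): PQR, PQS, PRV, PST, PTU, PUV, QRU, QSV, QTU, QTV, RST, RSU, RTV, SUV

Hence C_0 ≅ Z^7, C_1 ≅ Z^21, C_2 ≅ Z^14.

∂_1: C_1 → C_0 sends each edge [p,q] (with p < q) to q − p. For instance
  ∂QS = S − Q.
The resulting 7×21 matrix has rank 6, and its Smith normal form has invariant factors (1,1,1,1,1,1).

∂_2: C_2 → C_1 maps a triangle to the signed sum of its edges. For instance
  ∂RSU = SU − RU + RS,
  ∂PQR = QR − PR + PQ.
The resulting 21×14 matrix has rank 13, and its Smith normal form has invariant factors (1,1,1,1,1,1,1,1,1,1,1,1,1).

Computing H_k = (kernel of ∂_k) / (image of ∂_{k+1}):

  H_2: rank ker ∂_2 − rank ∂_3 = (14 − 13) − 0 = 1, and there is no ∂_3, so H_2 = Z.

H_2 ≅ Z.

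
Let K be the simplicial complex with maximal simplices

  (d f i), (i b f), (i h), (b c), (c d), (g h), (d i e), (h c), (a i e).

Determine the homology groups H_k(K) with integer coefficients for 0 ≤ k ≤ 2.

H_0 ≅ Z,  H_1 ≅ Z^2,  H_2 = 0.

Fix the vertex order a < b < c < d < e < f < g < h < i and write every simplex with vertices in increasing order. Then dim K = 2 and the simplices of K are:

  0-simplices (9): a, b, c, d, e, f, g, h, i
  1-simplices (14): ae, ai, bc, bf, bi, cd, ch, de, df, di, ei, fi, gh, hi
  2-simplices (4): aei, bfi, dei, dfi

so the chain groups are C_0 ≅ Z^9, C_1 ≅ Z^14, C_2 ≅ Z^4.

Boundary ∂_1: C_1 → C_0 sends each edge [p,q] (with p < q) to q − p.
The 9×14 boundary matrix has rank 8 and Smith normal form diag(1,1,1,1,1,1,1,1).

The boundary map ∂_2: C_2 → C_1 sends each 2-simplex [p,q,r] to [q,r] − [p,r] + [p,q]. For instance
  ∂dei = ei − di + de,
  ∂bfi = fi − bi + bf.
This gives a 14×4 integer matrix of rank 4; reducing to Smith normal form yields diagonal entries (1,1,1,1).

Computing H_k = (kernel of ∂_k) / (image of ∂_{k+1}):

  H_0: rank C_0 − rank ∂_1 = 9 − 8 = 1, and the invariant factors of ∂_1 are all 1, so H_0 = Z.
  H_1: rank ker ∂_1 − rank ∂_2 = (14 − 8) − 4 = 2, and the invariant factors of ∂_2 are all 1, so H_1 = Z^2.
  H_2: rank ker ∂_2 − rank ∂_3 = (4 − 4) − 0 = 0, and there is no ∂_3, so H_2 = 0.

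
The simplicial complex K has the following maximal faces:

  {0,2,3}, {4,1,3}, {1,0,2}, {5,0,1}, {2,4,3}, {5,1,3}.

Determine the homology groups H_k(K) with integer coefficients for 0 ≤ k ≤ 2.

H_0 = Z,  H_1 = Z,  H_2 = 0.

Order the vertices as 0 < 1 < 2 < 3 < 4 < 5. Listing each simplex with vertices in this order, K has dimension 2 with simplices:

  0-simplices (6): [0], [1], [2], [3], [4], [5]
  1-simplices (12): [0,1], [0,2], [0,3], [0,5], [1,2], [1,3], [1,4], [1,5], [2,3], [2,4], [3,4], [3,5]
  2-simplices (6): [0,1,2], [0,1,5], [0,2,3], [1,3,4], [1,3,5], [2,3,4]

giving chain groups C_0 ≅ Z^6, C_1 ≅ Z^12, C_2 ≅ Z^6.

∂_1: C_1 → C_0 sends each edge [p,q] (with p < q) to q − p.
As a 6×12 matrix over Z this has rank 5, with invariant factors (1,1,1,1,1).

The boundary map ∂_2: C_2 → C_1 sends each 2-simplex [p,q,r] to [q,r] − [p,r] + [p,q]. For instance
  ∂[0,1,5] = [1,5] − [0,5] + [0,1],
  ∂[0,2,3] = [2,3] − [0,3] + [0,2].
The resulting 12×6 matrix has rank 6, and its Smith normal form has invariant factors (1,1,1,1,1,1).

Reading off H_k = ker ∂_k / im ∂_{k+1}:

  H_0: rank C_0 − rank ∂_1 = 6 − 5 = 1, and the invariant factors of ∂_1 are all 1, so H_0 = Z.
  H_1: rank ker ∂_1 − rank ∂_2 = (12 − 5) − 6 = 1, and the invariant factors of ∂_2 are all 1, so H_1 = Z.
  H_2: rank ker ∂_2 − rank ∂_3 = (6 − 6) − 0 = 0, and there is no ∂_3, so H_2 = 0.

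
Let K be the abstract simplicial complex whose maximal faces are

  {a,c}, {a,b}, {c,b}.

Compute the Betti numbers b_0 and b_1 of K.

b_0 = 1, b_1 = 1.

Order the vertices as a < b < c. Listing each simplex with vertices in this order, K has dimension 1 with simplices:

  0-simplices (3): a, b, c
  1-simplices (3): ab, ac, bc

giving chain groups C_0 ≅ Z^3, C_1 ≅ Z^3.

∂_1: C_1 → C_0 sends each edge [p,q] (with p < q) to q − p.
As a 3×3 matrix over Z this has rank 2, with invariant factors (1,1).

Reading off H_k = ker ∂_k / im ∂_{k+1}:

  H_0: rank C_0 − rank ∂_1 = 3 − 2 = 1, and the invariant factors of ∂_1 are all 1, so H_0 = Z.
  H_1: rank ker ∂_1 − rank ∂_2 = (3 − 2) − 0 = 1, and there is no ∂_2, so H_1 = Z.

(K is a triangulation of the circle S^1.)

Hence the Betti numbers are b_0 = 1, b_1 = 1.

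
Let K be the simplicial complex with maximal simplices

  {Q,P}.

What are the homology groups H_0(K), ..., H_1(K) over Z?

H_0 = Z,  H_1 = 0.

Take the total order P < Q on the vertex set. Then K (dimension 1) consists of the simplices:

  0-simplices (2): P, Q
  1-simplices (1): PQ

Hence C_0 ≅ Z^2, C_1 ≅ Z^1.

The boundary map ∂_1: C_1 → C_0 sends each edge [p,q] (with p < q) to q − p. For instance
  ∂PQ = Q − P.
As a 2×1 matrix over Z this has rank 1, with invariant factors (1).

From H_k ≅ ker(∂_k) / im(∂_{k+1}) we obtain:

  H_0: rank C_0 − rank ∂_1 = 2 − 1 = 1, and the invariant factors of ∂_1 are all 1, so H_0 ≅ Z.
  H_1: rank ker ∂_1 − rank ∂_2 = (1 − 1) − 0 = 0, and there is no ∂_2, so H_1 ≅ 0.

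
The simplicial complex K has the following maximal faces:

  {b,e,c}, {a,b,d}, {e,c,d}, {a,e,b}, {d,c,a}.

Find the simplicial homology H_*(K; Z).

Order the vertices as a < b < c < d < e. Listing each simplex with vertices in this order, K has dimension 2 with simplices:

  0-simplices (5): a, b, c, d, e
  1-simplices (10): ab, ac, ad, ae, bc, bd, be, cd, ce, de
  2-simplices (5): abd, abe, acd, bce, cde

Hence C_0 ≅ Z^5, C_1 ≅ Z^10, C_2 ≅ Z^5.

∂_1: C_1 → C_0 maps an edge to its endpoints' difference, ∂[p,q] = q − p. For instance
  ∂ac = c − a.
This gives a 5×10 integer matrix of rank 4; reducing to Smith normal form yields diagonal entries (1,1,1,1).

Boundary ∂_2: C_2 → C_1 sends each 2-simplex [p,q,r] to [q,r] − [p,r] + [p,q]. For instance
  ∂acd = cd − ad + ac,
  ∂abe = be − ae + ab.
The 10×5 boundary matrix has rank 5 and Smith normal form diag(1,1,1,1,1).

Now H_k = ker ∂_k / im ∂_{k+1}, so:

  H_0: rank C_0 − rank ∂_1 = 5 − 4 = 1, and the invariant factors of ∂_1 are all 1, so H_0 = Z.
  H_1: rank ker ∂_1 − rank ∂_2 = (10 − 4) − 5 = 1, and the invariant factors of ∂_2 are all 1, so H_1 = Z.
  H_2: rank ker ∂_2 − rank ∂_3 = (5 − 5) − 0 = 0, and there is no ∂_3, so H_2 = 0.

H_0 = Z,  H_1 = Z,  H_2 = 0.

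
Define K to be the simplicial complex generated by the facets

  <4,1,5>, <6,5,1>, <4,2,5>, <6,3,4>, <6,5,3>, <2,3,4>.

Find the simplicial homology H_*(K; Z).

H_0 = Z,  H_1 = Z,  H_2 = 0.

We work with the vertex ordering 1 < 2 < 3 < 4 < 5 < 6. The simplices of K, each written with vertices in increasing order, are:

  0-simplices (6): [1], [2], [3], [4], [5], [6]
  1-simplices (12): [1,4], [1,5], [1,6], [2,3], [2,4], [2,5], [3,4], [3,5], [3,6], [4,5], [4,6], [5,6]
  2-simplices (6): [1,4,5], [1,5,6], [2,3,4], [2,4,5], [3,4,6], [3,5,6]

giving chain groups C_0 ≅ Z^6, C_1 ≅ Z^12, C_2 ≅ Z^6.

The boundary map ∂_1: C_1 → C_0 sends each edge [p,q] (with p < q) to q − p. For instance
  ∂[4,5] = [5] − [4].
As a 6×12 matrix over Z this has rank 5, with invariant factors (1,1,1,1,1).

∂_2: C_2 → C_1 acts by ∂[p,q,r] = [q,r] − [p,r] + [p,q]. For instance
  ∂[3,5,6] = [5,6] − [3,6] + [3,5],
  ∂[1,4,5] = [4,5] − [1,5] + [1,4].
As a 12×6 matrix over Z this has rank 6, with invariant factors (1,1,1,1,1,1).

From H_k ≅ ker(∂_k) / im(∂_{k+1}) we obtain:

  H_0: rank C_0 − rank ∂_1 = 6 − 5 = 1, and the invariant factors of ∂_1 are all 1, so H_0 ≅ Z.
  H_1: rank ker ∂_1 − rank ∂_2 = (12 − 5) − 6 = 1, and the invariant factors of ∂_2 are all 1, so H_1 ≅ Z.
  H_2: rank ker ∂_2 − rank ∂_3 = (6 − 6) − 0 = 0, and there is no ∂_3, so H_2 ≅ 0.

As a check, the Euler characteristic is 6 − 12 + 6 = 0, which agrees with 1 − 1 + 0 = 0.
(K is a triangulation of the cylinder S^1 x I.)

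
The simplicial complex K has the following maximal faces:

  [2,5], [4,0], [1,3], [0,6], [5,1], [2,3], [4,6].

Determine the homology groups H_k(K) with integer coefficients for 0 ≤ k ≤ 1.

K has 7 vertices, 7 edges.
rank ∂_0 = 0, rank ∂_1 = 5 ⇒ b_0 = 7 − 0 − 5 = 2; all invariant factors of ∂_1 are 1 so no torsion. So H_0 ≅ Z^2.
rank ∂_1 = 5, rank ∂_2 = 0 ⇒ b_1 = 7 − 5 − 0 = 2. So H_1 ≅ Z^2.

H_0 = Z^2,  H_1 = Z^2.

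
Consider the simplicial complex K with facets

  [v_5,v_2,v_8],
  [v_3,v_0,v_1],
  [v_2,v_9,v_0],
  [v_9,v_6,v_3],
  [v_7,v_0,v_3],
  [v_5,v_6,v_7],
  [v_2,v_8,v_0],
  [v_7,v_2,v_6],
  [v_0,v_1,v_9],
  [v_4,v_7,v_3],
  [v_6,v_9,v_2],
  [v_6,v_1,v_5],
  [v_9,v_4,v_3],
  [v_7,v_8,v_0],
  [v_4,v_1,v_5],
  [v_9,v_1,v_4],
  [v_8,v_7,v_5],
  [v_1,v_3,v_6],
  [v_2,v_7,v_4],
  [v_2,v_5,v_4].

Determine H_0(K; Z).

Order the vertices as v_0 < v_1 < v_2 < v_3 < v_4 < v_5 < v_6 < v_7 < v_8 < v_9. Listing each simplex with vertices in this order, K has dimension 2 with simplices:

  0-simplices (10): [v_0], [v_1], [v_2], [v_3], [v_4], [v_5], [v_6], [v_7], [v_8], [v_9]
  1-simplices (30): (30 of them)
  2-simplices (20): (20 of them)

Hence C_0 ≅ Z^10, C_1 ≅ Z^30, C_2 ≅ Z^20.

∂_1: C_1 → C_0 is given by ∂[p,q] = [q] − [p]. For instance
  ∂[v_0,v_1] = [v_1] − [v_0].
The resulting 10×30 matrix has rank 9, and its Smith normal form has invariant factors (1,1,1,1,1,1,1,1,1).

∂_2: C_2 → C_1 acts by ∂[p,q,r] = [q,r] − [p,r] + [p,q]. For instance
  ∂[v_3,v_4,v_9] = [v_4,v_9] − [v_3,v_9] + [v_3,v_4],
  ∂[v_0,v_1,v_9] = [v_1,v_9] − [v_0,v_9] + [v_0,v_1].
As a 30×20 matrix over Z this has rank 20, with invariant factors (1,1,1,1,1,1,1,1,1,1,1,1,1,1,1,1,1,1,1,2).

Reading off H_k = ker ∂_k / im ∂_{k+1}:

  H_0: rank C_0 − rank ∂_1 = 10 − 9 = 1, and the invariant factors of ∂_1 are all 1, so H_0 = Z.

H_0 ≅ Z.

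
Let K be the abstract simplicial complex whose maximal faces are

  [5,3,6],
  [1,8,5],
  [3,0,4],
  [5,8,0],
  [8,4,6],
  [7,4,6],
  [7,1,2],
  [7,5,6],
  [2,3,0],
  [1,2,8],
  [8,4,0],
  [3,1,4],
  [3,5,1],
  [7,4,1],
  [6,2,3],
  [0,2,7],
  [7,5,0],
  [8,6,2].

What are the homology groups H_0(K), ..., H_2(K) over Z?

H_0 = Z,  H_1 = Z^2,  H_2 = Z.

We work with the vertex ordering 0 < 1 < 2 < 3 < 4 < 5 < 6 < 7 < 8. The simplices of K, each written with vertices in increasing order, are:

  0-simplices (9): [0], [1], [2], [3], [4], [5], [6], [7], [8]
  1-simplices (27): (27 of them)
  2-simplices (18): [0,2,3], [0,2,7], [0,3,4], [0,4,8], [0,5,7], [0,5,8], [1,2,7], [1,2,8], [1,3,4], [1,3,5], [1,4,7], [1,5,8], [2,3,6], [2,6,8], [3,5,6], [4,6,7], [4,6,8], [5,6,7]

giving chain groups C_0 ≅ Z^9, C_1 ≅ Z^27, C_2 ≅ Z^18.

Boundary ∂_1: C_1 → C_0 maps an edge to its endpoints' difference, ∂[p,q] = q − p.
The 9×27 boundary matrix has rank 8 and Smith normal form diag(1,1,1,1,1,1,1,1).

∂_2: C_2 → C_1 sends each 2-simplex [p,q,r] to [q,r] − [p,r] + [p,q]. For instance
  ∂[1,3,4] = [3,4] − [1,4] + [1,3],
  ∂[5,6,7] = [6,7] − [5,7] + [5,6].
As a 27×18 matrix over Z this has rank 17, with invariant factors (1,1,1,1,1,1,1,1,1,1,1,1,1,1,1,1,1).

Computing H_k = (kernel of ∂_k) / (image of ∂_{k+1}):

  H_0: rank C_0 − rank ∂_1 = 9 − 8 = 1, and the invariant factors of ∂_1 are all 1, so H_0 ≅ Z.
  H_1: rank ker ∂_1 − rank ∂_2 = (27 − 8) − 17 = 2, and the invariant factors of ∂_2 are all 1, so H_1 ≅ Z^2.
  H_2: rank ker ∂_2 − rank ∂_3 = (18 − 17) − 0 = 1, and there is no ∂_3, so H_2 ≅ Z.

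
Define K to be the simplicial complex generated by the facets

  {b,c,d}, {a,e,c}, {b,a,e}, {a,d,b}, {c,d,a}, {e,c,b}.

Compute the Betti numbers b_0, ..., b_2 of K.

b_0 = 1, b_1 = 0, b_2 = 1.

We work with the vertex ordering a < b < c < d < e. The simplices of K, each written with vertices in increasing order, are:

  0-simplices (5): a, b, c, d, e
  1-simplices (9): ab, ac, ad, ae, bc, bd, be, cd, ce
  2-simplices (6): abd, abe, acd, ace, bcd, bce

giving chain groups C_0 ≅ Z^5, C_1 ≅ Z^9, C_2 ≅ Z^6.

The boundary map ∂_1: C_1 → C_0 sends each edge [p,q] (with p < q) to q − p.
The 5×9 boundary matrix has rank 4 and Smith normal form diag(1,1,1,1).

The boundary map ∂_2: C_2 → C_1 maps a triangle to the signed sum of its edges. For instance
  ∂ace = ce − ae + ac,
  ∂abd = bd − ad + ab.
The 9×6 boundary matrix has rank 5 and Smith normal form diag(1,1,1,1,1).

From H_k ≅ ker(∂_k) / im(∂_{k+1}) we obtain:

  H_0: rank C_0 − rank ∂_1 = 5 − 4 = 1, and the invariant factors of ∂_1 are all 1, so H_0 = Z.
  H_1: rank ker ∂_1 − rank ∂_2 = (9 − 4) − 5 = 0, and the invariant factors of ∂_2 are all 1, so H_1 = 0.
  H_2: rank ker ∂_2 − rank ∂_3 = (6 − 5) − 0 = 1, and there is no ∂_3, so H_2 = Z.

Hence the Betti numbers are b_0 = 1, b_1 = 0, b_2 = 1.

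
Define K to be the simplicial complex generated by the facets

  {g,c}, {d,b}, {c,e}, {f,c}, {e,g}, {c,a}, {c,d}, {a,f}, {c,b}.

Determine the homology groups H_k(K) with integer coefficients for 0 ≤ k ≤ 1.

Take the total order a < b < c < d < e < f < g on the vertex set. Then K (dimension 1) consists of the simplices:

  0-simplices (7): a, b, c, d, e, f, g
  1-simplices (9): ac, af, bc, bd, cd, ce, cf, cg, eg

so the chain groups are C_0 ≅ Z^7, C_1 ≅ Z^9.

∂_1: C_1 → C_0 maps an edge to its endpoints' difference, ∂[p,q] = q − p.
The 7×9 boundary matrix has rank 6 and Smith normal form diag(1,1,1,1,1,1).

Reading off H_k = ker ∂_k / im ∂_{k+1}:

  H_0: rank C_0 − rank ∂_1 = 7 − 6 = 1, and the invariant factors of ∂_1 are all 1, so H_0 = Z.
  H_1: rank ker ∂_1 − rank ∂_2 = (9 − 6) − 0 = 3, and there is no ∂_2, so H_1 = Z^3.

As a check, the Euler characteristic is 7 − 9 = -2, which agrees with 1 − 3 = -2.
(K is a triangulation of a wedge of 3 circles.)

H_0 = Z,  H_1 = Z^3.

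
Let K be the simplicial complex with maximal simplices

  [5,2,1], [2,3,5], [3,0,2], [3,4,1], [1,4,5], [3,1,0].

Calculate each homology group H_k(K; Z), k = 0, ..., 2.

Fix the vertex order 0 < 1 < 2 < 3 < 4 < 5 and write every simplex with vertices in increasing order. Then dim K = 2 and the simplices of K are:

  0-simplices (6): [0], [1], [2], [3], [4], [5]
  1-simplices (12): [0,1], [0,2], [0,3], [1,2], [1,3], [1,4], [1,5], [2,3], [2,5], [3,4], [3,5], [4,5]
  2-simplices (6): [0,1,3], [0,2,3], [1,2,5], [1,3,4], [1,4,5], [2,3,5]

giving chain groups C_0 ≅ Z^6, C_1 ≅ Z^12, C_2 ≅ Z^6.

Boundary ∂_1: C_1 → C_0 maps an edge to its endpoints' difference, ∂[p,q] = q − p.
The resulting 6×12 matrix has rank 5, and its Smith normal form has invariant factors (1,1,1,1,1).

∂_2: C_2 → C_1 maps a triangle to the signed sum of its edges. For instance
  ∂[2,3,5] = [3,5] − [2,5] + [2,3],
  ∂[1,3,4] = [3,4] − [1,4] + [1,3].
The resulting 12×6 matrix has rank 6, and its Smith normal form has invariant factors (1,1,1,1,1,1).

Reading off H_k = ker ∂_k / im ∂_{k+1}:

  H_0: rank C_0 − rank ∂_1 = 6 − 5 = 1, and the invariant factors of ∂_1 are all 1, so H_0 = Z.
  H_1: rank ker ∂_1 − rank ∂_2 = (12 − 5) − 6 = 1, and the invariant factors of ∂_2 are all 1, so H_1 = Z.
  H_2: rank ker ∂_2 − rank ∂_3 = (6 − 6) − 0 = 0, and there is no ∂_3, so H_2 = 0.

(K is a triangulation of the cylinder S^1 x I.)

H_0 = Z,  H_1 = Z,  H_2 = 0.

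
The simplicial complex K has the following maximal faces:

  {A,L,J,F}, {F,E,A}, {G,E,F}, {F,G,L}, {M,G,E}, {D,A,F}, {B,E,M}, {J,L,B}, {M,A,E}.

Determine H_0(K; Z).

H_0 = Z.

Fix the vertex order A < B < D < E < F < G < J < L < M and write every simplex with vertices in increasing order. Then dim K = 3 and the simplices of K are:

  0-simplices (9): A, B, D, E, F, G, J, L, M
  1-simplices (20): AD, AE, AF, AJ, AL, AM, BE, BJ, BL, BM, DF, EF, EG, EM, FG, FJ, FL, GL, GM, JL
  2-simplices (12): ADF, AEF, AEM, AFJ, AFL, AJL, BEM, BJL, EFG, EGM, FGL, FJL
  3-simplices (1): AFJL

Hence C_0 ≅ Z^9, C_1 ≅ Z^20, C_2 ≅ Z^12, C_3 ≅ Z^1.

Boundary ∂_1: C_1 → C_0 sends each edge [p,q] (with p < q) to q − p. For instance
  ∂AM = M − A.
The resulting 9×20 matrix has rank 8, and its Smith normal form has invariant factors (1,1,1,1,1,1,1,1).

The boundary map ∂_2: C_2 → C_1 maps a triangle to the signed sum of its edges. For instance
  ∂ADF = DF − AF + AD,
  ∂AJL = JL − AL + AJ.
As a 20×12 matrix over Z this has rank 11, with invariant factors (1,1,1,1,1,1,1,1,1,1,1).

The boundary map ∂_3: C_3 → C_2 sends each 3-simplex σ to the alternating sum Σ_i (−1)^i (σ with its i-th vertex removed). For instance
  ∂AFJL = FJL − AJL + AFL − AFJ.
The 12×1 boundary matrix has rank 1 and Smith normal form diag(1).

Computing H_k = (kernel of ∂_k) / (image of ∂_{k+1}):

  H_0: rank C_0 − rank ∂_1 = 9 − 8 = 1, and the invariant factors of ∂_1 are all 1, so H_0 ≅ Z.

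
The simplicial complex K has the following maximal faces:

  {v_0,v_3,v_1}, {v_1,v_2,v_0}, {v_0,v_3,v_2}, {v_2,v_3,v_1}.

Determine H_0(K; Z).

Fix the vertex order v_0 < v_1 < v_2 < v_3 and write every simplex with vertices in increasing order. Then dim K = 2 and the simplices of K are:

  0-simplices (4): [v_0], [v_1], [v_2], [v_3]
  1-simplices (6): [v_0,v_1], [v_0,v_2], [v_0,v_3], [v_1,v_2], [v_1,v_3], [v_2,v_3]
  2-simplices (4): [v_0,v_1,v_2], [v_0,v_1,v_3], [v_0,v_2,v_3], [v_1,v_2,v_3]

so the chain groups are C_0 ≅ Z^4, C_1 ≅ Z^6, C_2 ≅ Z^4.

The boundary map ∂_1: C_1 → C_0 sends each edge [p,q] (with p < q) to q − p.
The 4×6 boundary matrix has rank 3 and Smith normal form diag(1,1,1).

The boundary map ∂_2: C_2 → C_1 maps a triangle to the signed sum of its edges. For instance
  ∂[v_0,v_1,v_2] = [v_1,v_2] − [v_0,v_2] + [v_0,v_1],
  ∂[v_0,v_1,v_3] = [v_1,v_3] − [v_0,v_3] + [v_0,v_1].
The 6×4 boundary matrix has rank 3 and Smith normal form diag(1,1,1).

From H_k ≅ ker(∂_k) / im(∂_{k+1}) we obtain:

  H_0: rank C_0 − rank ∂_1 = 4 − 3 = 1, and the invariant factors of ∂_1 are all 1, so H_0 = Z.

H_0 = Z.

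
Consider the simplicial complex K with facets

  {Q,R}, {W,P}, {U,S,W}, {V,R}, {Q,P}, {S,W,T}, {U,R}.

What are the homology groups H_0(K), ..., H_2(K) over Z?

Order the vertices as P < Q < R < S < T < U < V < W. Listing each simplex with vertices in this order, K has dimension 2 with simplices:

  0-simplices (8): P, Q, R, S, T, U, V, W
  1-simplices (10): PQ, PW, QR, RU, RV, ST, SU, SW, TW, UW
  2-simplices (2): STW, SUW

giving chain groups C_0 ≅ Z^8, C_1 ≅ Z^10, C_2 ≅ Z^2.

Boundary ∂_1: C_1 → C_0 maps an edge to its endpoints' difference, ∂[p,q] = q − p. For instance
  ∂PW = W − P.
The resulting 8×10 matrix has rank 7, and its Smith normal form has invariant factors (1,1,1,1,1,1,1).

Boundary ∂_2: C_2 → C_1 maps a triangle to the signed sum of its edges. For instance
  ∂SUW = UW − SW + SU,
  ∂STW = TW − SW + ST.
The 10×2 boundary matrix has rank 2 and Smith normal form diag(1,1).

Reading off H_k = ker ∂_k / im ∂_{k+1}:

  H_0: rank C_0 − rank ∂_1 = 8 − 7 = 1, and the invariant factors of ∂_1 are all 1, so H_0 ≅ Z.
  H_1: rank ker ∂_1 − rank ∂_2 = (10 − 7) − 2 = 1, and the invariant factors of ∂_2 are all 1, so H_1 ≅ Z.
  H_2: rank ker ∂_2 − rank ∂_3 = (2 − 2) − 0 = 0, and there is no ∂_3, so H_2 ≅ 0.

As a check, the Euler characteristic is 8 − 10 + 2 = 0, which agrees with 1 − 1 + 0 = 0.

H_0 ≅ Z,  H_1 ≅ Z,  H_2 = 0.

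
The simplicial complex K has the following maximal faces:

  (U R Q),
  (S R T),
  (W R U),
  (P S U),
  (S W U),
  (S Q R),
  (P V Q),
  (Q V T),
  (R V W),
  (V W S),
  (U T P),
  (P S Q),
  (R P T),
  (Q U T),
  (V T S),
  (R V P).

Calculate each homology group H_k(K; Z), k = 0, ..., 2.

H_0 ≅ Z,  H_1 ≅ Z^2,  H_2 ≅ Z.

We work with the vertex ordering P < Q < R < S < T < U < V < W. The simplices of K, each written with vertices in increasing order, are:

  0-simplices (8): P, Q, R, S, T, U, V, W
  1-simplices (24): PQ, PR, PS, PT, PU, PV, QR, QS, QT, QU, QV, RS, RT, RU, RV, RW, ST, SU, SV, SW, TU, TV, UW, VW
  2-simplices (16): PQS, PQV, PRT, PRV, PSU, PTU, QRS, QRU, QTU, QTV, RST, RUW, RVW, STV, SUW, SVW

Hence C_0 ≅ Z^8, C_1 ≅ Z^24, C_2 ≅ Z^16.

∂_1: C_1 → C_0 maps an edge to its endpoints' difference, ∂[p,q] = q − p. For instance
  ∂RT = T − R.
This gives a 8×24 integer matrix of rank 7; reducing to Smith normal form yields diagonal entries (1,1,1,1,1,1,1).

The boundary map ∂_2: C_2 → C_1 sends each 2-simplex [p,q,r] to [q,r] − [p,r] + [p,q]. For instance
  ∂RST = ST − RT + RS,
  ∂PQV = QV − PV + PQ.
The resulting 24×16 matrix has rank 15, and its Smith normal form has invariant factors (1,1,1,1,1,1,1,1,1,1,1,1,1,1,1).

Reading off H_k = ker ∂_k / im ∂_{k+1}:

  H_0: rank C_0 − rank ∂_1 = 8 − 7 = 1, and the invariant factors of ∂_1 are all 1, so H_0 ≅ Z.
  H_1: rank ker ∂_1 − rank ∂_2 = (24 − 7) − 15 = 2, and the invariant factors of ∂_2 are all 1, so H_1 ≅ Z^2.
  H_2: rank ker ∂_2 − rank ∂_3 = (16 − 15) − 0 = 1, and there is no ∂_3, so H_2 ≅ Z.

(K is a triangulation of the torus T^2.)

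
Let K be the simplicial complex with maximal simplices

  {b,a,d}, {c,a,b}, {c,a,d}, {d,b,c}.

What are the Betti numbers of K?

K has 4 vertices, 6 edges, 4 triangles.
rank ∂_0 = 0, rank ∂_1 = 3 ⇒ b_0 = 4 − 0 − 3 = 1; all invariant factors of ∂_1 are 1 so no torsion. So H_0 = Z.
rank ∂_1 = 3, rank ∂_2 = 3 ⇒ b_1 = 6 − 3 − 3 = 0; all invariant factors of ∂_2 are 1 so no torsion. So H_1 = 0.
rank ∂_2 = 3, rank ∂_3 = 0 ⇒ b_2 = 4 − 3 − 0 = 1. So H_2 = Z.

b_0 = 1, b_1 = 0, b_2 = 1.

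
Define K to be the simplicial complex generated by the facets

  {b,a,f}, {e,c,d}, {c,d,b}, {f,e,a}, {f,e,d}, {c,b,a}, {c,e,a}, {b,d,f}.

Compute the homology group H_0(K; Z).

Order the vertices as a < b < c < d < e < f. Listing each simplex with vertices in this order, K has dimension 2 with simplices:

  0-simplices (6): a, b, c, d, e, f
  1-simplices (12): ab, ac, ae, af, bc, bd, bf, cd, ce, de, df, ef
  2-simplices (8): abc, abf, ace, aef, bcd, bdf, cde, def

giving chain groups C_0 ≅ Z^6, C_1 ≅ Z^12, C_2 ≅ Z^8.

∂_1: C_1 → C_0 sends each edge [p,q] (with p < q) to q − p.
The resulting 6×12 matrix has rank 5, and its Smith normal form has invariant factors (1,1,1,1,1).

The boundary map ∂_2: C_2 → C_1 sends each 2-simplex [p,q,r] to [q,r] − [p,r] + [p,q]. For instance
  ∂abc = bc − ac + ab,
  ∂abf = bf − af + ab.
The 12×8 boundary matrix has rank 7 and Smith normal form diag(1,1,1,1,1,1,1).

From H_k ≅ ker(∂_k) / im(∂_{k+1}) we obtain:

  H_0: rank C_0 − rank ∂_1 = 6 − 5 = 1, and the invariant factors of ∂_1 are all 1, so H_0 ≅ Z.

H_0 ≅ Z.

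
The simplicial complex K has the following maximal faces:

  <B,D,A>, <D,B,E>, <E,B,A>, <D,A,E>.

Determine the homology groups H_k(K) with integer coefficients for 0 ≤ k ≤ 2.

H_0 = Z,  H_1 = 0,  H_2 = Z.

We work with the vertex ordering A < B < D < E. The simplices of K, each written with vertices in increasing order, are:

  0-simplices (4): A, B, D, E
  1-simplices (6): AB, AD, AE, BD, BE, DE
  2-simplices (4): ABD, ABE, ADE, BDE

giving chain groups C_0 ≅ Z^4, C_1 ≅ Z^6, C_2 ≅ Z^4.

The boundary map ∂_1: C_1 → C_0 sends each edge [p,q] (with p < q) to q − p.
As a 4×6 matrix over Z this has rank 3, with invariant factors (1,1,1).

∂_2: C_2 → C_1 acts by ∂[p,q,r] = [q,r] − [p,r] + [p,q]. For instance
  ∂ABD = BD − AD + AB,
  ∂BDE = DE − BE + BD.
As a 6×4 matrix over Z this has rank 3, with invariant factors (1,1,1).

Now H_k = ker ∂_k / im ∂_{k+1}, so:

  H_0: rank C_0 − rank ∂_1 = 4 − 3 = 1, and the invariant factors of ∂_1 are all 1, so H_0 = Z.
  H_1: rank ker ∂_1 − rank ∂_2 = (6 − 3) − 3 = 0, and the invariant factors of ∂_2 are all 1, so H_1 = 0.
  H_2: rank ker ∂_2 − rank ∂_3 = (4 − 3) − 0 = 1, and there is no ∂_3, so H_2 = Z.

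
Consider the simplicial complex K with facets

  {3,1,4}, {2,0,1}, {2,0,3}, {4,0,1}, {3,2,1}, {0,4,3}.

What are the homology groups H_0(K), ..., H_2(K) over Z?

Order the vertices as 0 < 1 < 2 < 3 < 4. Listing each simplex with vertices in this order, K has dimension 2 with simplices:

  0-simplices (5): [0], [1], [2], [3], [4]
  1-simplices (9): [0,1], [0,2], [0,3], [0,4], [1,2], [1,3], [1,4], [2,3], [3,4]
  2-simplices (6): [0,1,2], [0,1,4], [0,2,3], [0,3,4], [1,2,3], [1,3,4]

Hence C_0 ≅ Z^5, C_1 ≅ Z^9, C_2 ≅ Z^6.

Boundary ∂_1: C_1 → C_0 sends each edge [p,q] (with p < q) to q − p.
The 5×9 boundary matrix has rank 4 and Smith normal form diag(1,1,1,1).

Boundary ∂_2: C_2 → C_1 sends each 2-simplex [p,q,r] to [q,r] − [p,r] + [p,q]. For instance
  ∂[0,3,4] = [3,4] − [0,4] + [0,3],
  ∂[0,2,3] = [2,3] − [0,3] + [0,2].
This gives a 9×6 integer matrix of rank 5; reducing to Smith normal form yields diagonal entries (1,1,1,1,1).

From H_k ≅ ker(∂_k) / im(∂_{k+1}) we obtain:

  H_0: rank C_0 − rank ∂_1 = 5 − 4 = 1, and the invariant factors of ∂_1 are all 1, so H_0 = Z.
  H_1: rank ker ∂_1 − rank ∂_2 = (9 − 4) − 5 = 0, and the invariant factors of ∂_2 are all 1, so H_1 = 0.
  H_2: rank ker ∂_2 − rank ∂_3 = (6 − 5) − 0 = 1, and there is no ∂_3, so H_2 = Z.

As a check, the Euler characteristic is 5 − 9 + 6 = 2, which agrees with 1 − 0 + 1 = 2.
(K is a triangulation of the 2-sphere S^2.)

H_0 = Z,  H_1 = 0,  H_2 = Z.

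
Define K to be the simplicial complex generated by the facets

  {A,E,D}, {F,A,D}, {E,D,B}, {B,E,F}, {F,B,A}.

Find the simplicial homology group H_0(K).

Order the vertices as A < B < D < E < F. Listing each simplex with vertices in this order, K has dimension 2 with simplices:

  0-simplices (5): A, B, D, E, F
  1-simplices (10): AB, AD, AE, AF, BD, BE, BF, DE, DF, EF
  2-simplices (5): ABF, ADE, ADF, BDE, BEF

giving chain groups C_0 ≅ Z^5, C_1 ≅ Z^10, C_2 ≅ Z^5.

∂_1: C_1 → C_0 sends each edge [p,q] (with p < q) to q − p. For instance
  ∂BD = D − B.
The 5×10 boundary matrix has rank 4 and Smith normal form diag(1,1,1,1).

The boundary map ∂_2: C_2 → C_1 acts by ∂[p,q,r] = [q,r] − [p,r] + [p,q]. For instance
  ∂BDE = DE − BE + BD,
  ∂BEF = EF − BF + BE.
The resulting 10×5 matrix has rank 5, and its Smith normal form has invariant factors (1,1,1,1,1).

Reading off H_k = ker ∂_k / im ∂_{k+1}:

  H_0: rank C_0 − rank ∂_1 = 5 − 4 = 1, and the invariant factors of ∂_1 are all 1, so H_0 = Z.

H_0 ≅ Z.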